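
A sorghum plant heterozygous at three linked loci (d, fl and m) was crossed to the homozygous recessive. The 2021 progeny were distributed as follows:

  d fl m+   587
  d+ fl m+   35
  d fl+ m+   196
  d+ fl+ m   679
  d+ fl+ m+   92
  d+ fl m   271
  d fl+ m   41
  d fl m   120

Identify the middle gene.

d

The two most frequent reciprocal classes, d+ fl+ m and d fl m+, are the parental types, so the F1 was d+ fl+ m / d fl m+.
The two rarest classes, d fl+ m and d+ fl m+, are the double crossovers. Comparing them with the parentals, only the d allele has switched, so d is the middle locus and the order is fl – d – m.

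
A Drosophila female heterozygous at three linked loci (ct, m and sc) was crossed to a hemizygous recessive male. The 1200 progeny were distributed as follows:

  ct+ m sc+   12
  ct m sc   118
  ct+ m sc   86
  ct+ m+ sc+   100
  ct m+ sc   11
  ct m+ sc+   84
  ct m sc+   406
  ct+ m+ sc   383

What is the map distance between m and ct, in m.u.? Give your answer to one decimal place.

The two most frequent reciprocal classes, ct+ m+ sc and ct m sc+, are the parental types, so the F1 was ct+ m+ sc / ct m sc+.
The two rarest classes, ct m+ sc and ct+ m sc+, are the double crossovers. Comparing them with the parentals, only the ct allele has switched, so ct is the middle locus and the order is sc – ct – m.
Crossovers in the ct–m interval produce the single-crossover classes ct+ m sc and ct m+ sc+ (86 + 84 = 170) plus the double crossovers (23).
RF(ct–m) = (170 + 23) / 1200 = 193/1200 = 0.1608 → 16.1 m.u.

16.1 m.u.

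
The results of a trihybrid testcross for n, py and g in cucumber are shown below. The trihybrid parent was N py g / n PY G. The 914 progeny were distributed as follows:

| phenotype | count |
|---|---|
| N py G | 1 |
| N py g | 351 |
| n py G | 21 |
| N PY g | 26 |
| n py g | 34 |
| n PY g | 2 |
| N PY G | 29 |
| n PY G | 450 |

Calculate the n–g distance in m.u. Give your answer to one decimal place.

7.2 m.u.

The two rarest classes, N py G and n PY g, are the double crossovers. Comparing them with the parentals, only the g allele has switched, so g is the middle locus and the order is py – g – n.
Crossovers in the g–n interval produce the single-crossover classes n py g and N PY G (34 + 29 = 63) plus the double crossovers (3).
RF(g–n) = (63 + 3) / 914 = 66/914 = 0.0722 → 7.2 m.u.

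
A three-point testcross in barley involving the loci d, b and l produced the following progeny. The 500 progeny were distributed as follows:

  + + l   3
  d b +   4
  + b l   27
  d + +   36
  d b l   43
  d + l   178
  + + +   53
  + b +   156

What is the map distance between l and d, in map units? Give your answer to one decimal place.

The two most frequent reciprocal classes, + b + and d + l, are the parental types, so the F1 was + b + / d + l.
The two rarest classes, d b + and + + l, are the double crossovers. Comparing them with the parentals, only the d allele has switched, so d is the middle locus and the order is b – d – l.
Crossovers in the d–l interval produce the single-crossover classes + b l and d + + (27 + 36 = 63) plus the double crossovers (7).
RF(d–l) = (63 + 7) / 500 = 70/500 = 0.1400 → 14.0 map units.

14.0 map units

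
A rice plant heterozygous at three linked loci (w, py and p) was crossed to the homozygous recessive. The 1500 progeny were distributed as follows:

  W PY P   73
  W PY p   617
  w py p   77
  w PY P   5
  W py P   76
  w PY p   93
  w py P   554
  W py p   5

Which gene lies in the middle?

The two most frequent reciprocal classes, W PY p and w py P, are the parental types, so the F1 was W PY p / w py P.
The two rarest classes, W py p and w PY P, are the double crossovers. Comparing them with the parentals, only the py allele has switched, so py is the middle locus and the order is p – py – w.

py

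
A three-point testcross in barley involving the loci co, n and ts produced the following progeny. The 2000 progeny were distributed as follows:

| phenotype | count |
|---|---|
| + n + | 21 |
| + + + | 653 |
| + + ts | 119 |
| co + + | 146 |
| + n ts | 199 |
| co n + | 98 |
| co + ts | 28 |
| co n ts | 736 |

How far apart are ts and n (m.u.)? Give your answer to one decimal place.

The two most frequent reciprocal classes, co n ts and + + +, are the parental types, so the F1 was co n ts / + + +.
The two rarest classes, co + ts and + n +, are the double crossovers. Comparing them with the parentals, only the n allele has switched, so n is the middle locus and the order is co – n – ts.
Crossovers in the n–ts interval produce the single-crossover classes co n + and + + ts (98 + 119 = 217) plus the double crossovers (49).
RF(n–ts) = (217 + 49) / 2000 = 266/2000 = 0.1330 → 13.3 m.u.

13.3 m.u.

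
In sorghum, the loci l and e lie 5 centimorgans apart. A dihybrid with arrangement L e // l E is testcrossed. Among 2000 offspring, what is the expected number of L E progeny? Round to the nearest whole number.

A map distance of 5 centimorgans corresponds to a recombination frequency of 0.050.
The F1 is L e / l E, so L E is a recombinant gamete class with expected frequency r/2 = 0.050/2 = 0.0250.
Expected number = 0.0250 × 2000 = 50.00 ≈ 50.

50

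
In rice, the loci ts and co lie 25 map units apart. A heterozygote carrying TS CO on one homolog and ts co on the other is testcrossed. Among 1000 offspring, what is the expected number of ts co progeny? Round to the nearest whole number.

A map distance of 25 map units corresponds to a recombination frequency of 0.250.
The F1 is TS CO / ts co, so ts co is a parental gamete class with expected frequency (1 − r)/2 = 0.750/2 = 0.3750.
Expected number = 0.3750 × 1000 = 375.00 ≈ 375.

375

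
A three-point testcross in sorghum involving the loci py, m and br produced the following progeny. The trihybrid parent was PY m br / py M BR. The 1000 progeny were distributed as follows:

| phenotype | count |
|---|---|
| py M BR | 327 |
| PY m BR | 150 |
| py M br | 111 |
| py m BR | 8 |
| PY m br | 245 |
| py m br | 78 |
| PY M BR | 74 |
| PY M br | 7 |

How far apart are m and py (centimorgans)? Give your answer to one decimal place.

16.7 centimorgans

The two rarest classes, PY M br and py m BR, are the double crossovers. Comparing them with the parentals, only the m allele has switched, so m is the middle locus and the order is py – m – br.
Crossovers in the py–m interval produce the single-crossover classes py m br and PY M BR (78 + 74 = 152) plus the double crossovers (15).
RF(py–m) = (152 + 15) / 1000 = 167/1000 = 0.1670 → 16.7 centimorgans.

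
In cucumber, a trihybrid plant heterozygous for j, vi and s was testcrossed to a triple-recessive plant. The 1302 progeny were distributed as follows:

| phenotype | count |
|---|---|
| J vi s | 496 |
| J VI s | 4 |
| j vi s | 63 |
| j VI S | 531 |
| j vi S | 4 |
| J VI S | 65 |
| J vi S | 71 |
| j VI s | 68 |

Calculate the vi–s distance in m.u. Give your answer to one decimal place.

11.3 m.u.

The two most frequent reciprocal classes, J vi s and j VI S, are the parental types, so the F1 was J vi s / j VI S.
The two rarest classes, J VI s and j vi S, are the double crossovers. Comparing them with the parentals, only the vi allele has switched, so vi is the middle locus and the order is s – vi – j.
Crossovers in the s–vi interval produce the single-crossover classes J vi S and j VI s (71 + 68 = 139) plus the double crossovers (8).
RF(s–vi) = (139 + 8) / 1302 = 147/1302 = 0.1129 → 11.3 m.u.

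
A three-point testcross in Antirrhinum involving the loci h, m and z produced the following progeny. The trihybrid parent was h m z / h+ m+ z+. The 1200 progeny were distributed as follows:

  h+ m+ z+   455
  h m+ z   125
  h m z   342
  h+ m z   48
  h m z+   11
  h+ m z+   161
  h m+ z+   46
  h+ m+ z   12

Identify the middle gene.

The two rarest classes, h m z+ and h+ m+ z, are the double crossovers. Comparing them with the parentals, only the z allele has switched, so z is the middle locus and the order is m – z – h.

z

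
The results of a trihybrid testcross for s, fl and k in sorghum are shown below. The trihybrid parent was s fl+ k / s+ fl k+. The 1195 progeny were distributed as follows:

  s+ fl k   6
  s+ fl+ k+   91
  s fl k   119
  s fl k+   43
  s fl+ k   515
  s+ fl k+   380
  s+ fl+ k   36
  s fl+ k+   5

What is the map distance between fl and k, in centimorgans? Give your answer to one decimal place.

18.5 centimorgans

The two rarest classes, s fl+ k+ and s+ fl k, are the double crossovers. Comparing them with the parentals, only the k allele has switched, so k is the middle locus and the order is fl – k – s.
Crossovers in the fl–k interval produce the single-crossover classes s fl k and s+ fl+ k+ (119 + 91 = 210) plus the double crossovers (11).
RF(fl–k) = (210 + 11) / 1195 = 221/1195 = 0.1849 → 18.5 centimorgans.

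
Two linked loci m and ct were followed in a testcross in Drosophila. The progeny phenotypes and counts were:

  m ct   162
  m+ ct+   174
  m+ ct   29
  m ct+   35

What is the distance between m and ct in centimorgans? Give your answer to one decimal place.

16.0 centimorgans

The two most frequent classes, m+ ct+ (174) and m ct (162), are the parental types, so the F1 was m+ ct+ / m ct.
The recombinant classes are m+ ct and m ct+: 29 + 35 = 64.
Recombination frequency = 64/400 = 0.1600 ≈ 16.0%, i.e. 16.0 centimorgans.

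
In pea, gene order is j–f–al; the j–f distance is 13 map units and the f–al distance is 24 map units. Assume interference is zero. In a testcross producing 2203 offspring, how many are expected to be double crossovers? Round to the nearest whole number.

Map distances give recombination frequencies of 0.130 and 0.240 for the two intervals.
With no interference, expected double-crossover frequency = 0.130 × 0.240 = 0.03120.
Expected number = 0.03120 × 2203 = 68.73 ≈ 69.

69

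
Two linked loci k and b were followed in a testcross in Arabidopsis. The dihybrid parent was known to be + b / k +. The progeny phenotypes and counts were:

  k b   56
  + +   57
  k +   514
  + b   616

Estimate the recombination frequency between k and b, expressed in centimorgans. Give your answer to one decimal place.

The recombinant classes are + + and k b: 57 + 56 = 113.
Recombination frequency = 113/1243 = 0.0909 ≈ 9.1%, i.e. 9.1 centimorgans.

9.1 centimorgans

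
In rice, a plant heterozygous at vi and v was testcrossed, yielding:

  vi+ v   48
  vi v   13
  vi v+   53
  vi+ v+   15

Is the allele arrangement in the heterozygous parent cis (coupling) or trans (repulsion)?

trans

The two most frequent classes are vi+ v (48) and vi v+ (53); these are the parental (non-recombinant) types.
So the F1 carried vi+ v on one chromosome and vi v+ on the other — the recessive alleles are on opposite chromosomes (trans / repulsion).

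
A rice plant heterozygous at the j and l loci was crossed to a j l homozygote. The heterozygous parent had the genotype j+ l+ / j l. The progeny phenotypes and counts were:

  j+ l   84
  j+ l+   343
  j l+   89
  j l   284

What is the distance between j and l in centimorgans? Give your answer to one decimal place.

21.6 centimorgans

The recombinant classes are j+ l and j l+: 84 + 89 = 173.
Recombination frequency = 173/800 = 0.2162 ≈ 21.6%, i.e. 21.6 centimorgans.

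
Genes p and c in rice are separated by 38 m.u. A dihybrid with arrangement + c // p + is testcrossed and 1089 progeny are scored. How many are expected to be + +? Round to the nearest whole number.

207

A map distance of 38 m.u. corresponds to a recombination frequency of 0.380.
The F1 is + c / p +, so + + is a recombinant gamete class with expected frequency r/2 = 0.380/2 = 0.1900.
Expected number = 0.1900 × 1089 = 206.91 ≈ 207.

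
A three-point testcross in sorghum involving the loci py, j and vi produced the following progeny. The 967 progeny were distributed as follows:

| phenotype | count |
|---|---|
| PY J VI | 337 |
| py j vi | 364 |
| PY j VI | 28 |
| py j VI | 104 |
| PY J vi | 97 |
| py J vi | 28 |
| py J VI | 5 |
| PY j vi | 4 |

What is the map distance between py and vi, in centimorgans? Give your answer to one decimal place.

The two most frequent reciprocal classes, PY J VI and py j vi, are the parental types, so the F1 was PY J VI / py j vi.
The two rarest classes, py J VI and PY j vi, are the double crossovers. Comparing them with the parentals, only the py allele has switched, so py is the middle locus and the order is j – py – vi.
Crossovers in the py–vi interval produce the single-crossover classes PY J vi and py j VI (97 + 104 = 201) plus the double crossovers (9).
RF(py–vi) = (201 + 9) / 967 = 210/967 = 0.2172 → 21.7 centimorgans.

21.7 centimorgans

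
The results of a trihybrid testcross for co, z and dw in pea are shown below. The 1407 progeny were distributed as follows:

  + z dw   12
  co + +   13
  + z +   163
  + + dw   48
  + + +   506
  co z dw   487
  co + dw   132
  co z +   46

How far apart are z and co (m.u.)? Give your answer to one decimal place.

22.7 m.u.

The two most frequent reciprocal classes, co z dw and + + +, are the parental types, so the F1 was co z dw / + + +.
The two rarest classes, + z dw and co + +, are the double crossovers. Comparing them with the parentals, only the co allele has switched, so co is the middle locus and the order is dw – co – z.
Crossovers in the co–z interval produce the single-crossover classes co + dw and + z + (132 + 163 = 295) plus the double crossovers (25).
RF(co–z) = (295 + 25) / 1407 = 320/1407 = 0.2274 → 22.7 m.u.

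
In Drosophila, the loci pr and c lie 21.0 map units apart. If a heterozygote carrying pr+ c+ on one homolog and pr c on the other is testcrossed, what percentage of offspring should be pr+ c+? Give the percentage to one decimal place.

A map distance of 21.0 map units corresponds to a recombination frequency of 0.210.
The F1 is pr+ c+ / pr c, so pr+ c+ is a parental gamete class with expected frequency (1 − r)/2 = 0.790/2 = 0.3950.
That is 0.3950 = 39.5% of the progeny.

39.5%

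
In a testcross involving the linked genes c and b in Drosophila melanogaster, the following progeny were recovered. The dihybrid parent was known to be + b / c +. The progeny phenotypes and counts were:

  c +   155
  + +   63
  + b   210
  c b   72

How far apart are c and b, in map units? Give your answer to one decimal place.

27.0 map units

The recombinant classes are + + and c b: 63 + 72 = 135.
Recombination frequency = 135/500 = 0.2700 ≈ 27.0%, i.e. 27.0 map units.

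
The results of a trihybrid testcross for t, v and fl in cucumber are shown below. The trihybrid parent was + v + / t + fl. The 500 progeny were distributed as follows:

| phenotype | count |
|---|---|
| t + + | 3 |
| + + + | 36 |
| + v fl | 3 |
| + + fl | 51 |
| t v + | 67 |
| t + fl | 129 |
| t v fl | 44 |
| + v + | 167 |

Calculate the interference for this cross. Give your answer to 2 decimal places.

0.72

The two rarest classes, + v fl and t + +, are the double crossovers. Comparing them with the parentals, only the fl allele has switched, so fl is the middle locus and the order is v – fl – t.
v–fl: (80 + 6)/500 = 0.1720; fl–t: (118 + 6)/500 = 0.2480.
Expected DCO frequency = 0.1720 × 0.2480 ≈ 0.04266; observed = 6/500 ≈ 0.01200.
Coefficient of coincidence = 0.01200/0.04266 ≈ 0.28; interference = 1 − 0.28 = 0.72.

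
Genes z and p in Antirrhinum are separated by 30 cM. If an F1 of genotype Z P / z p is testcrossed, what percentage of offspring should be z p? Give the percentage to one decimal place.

A map distance of 30 cM corresponds to a recombination frequency of 0.300.
The F1 is Z P / z p, so z p is a parental gamete class with expected frequency (1 − r)/2 = 0.700/2 = 0.3500.
That is 0.3500 = 35.0% of the progeny.

35.0%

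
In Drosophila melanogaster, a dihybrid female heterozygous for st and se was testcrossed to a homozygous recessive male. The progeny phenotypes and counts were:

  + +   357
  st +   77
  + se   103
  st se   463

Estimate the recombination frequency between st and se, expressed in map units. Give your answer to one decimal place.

The two most frequent classes, + + (357) and st se (463), are the parental types, so the F1 was + + / st se.
The recombinant classes are + se and st +: 103 + 77 = 180.
Recombination frequency = 180/1000 = 0.1800 ≈ 18.0%, i.e. 18.0 map units.

18.0 map units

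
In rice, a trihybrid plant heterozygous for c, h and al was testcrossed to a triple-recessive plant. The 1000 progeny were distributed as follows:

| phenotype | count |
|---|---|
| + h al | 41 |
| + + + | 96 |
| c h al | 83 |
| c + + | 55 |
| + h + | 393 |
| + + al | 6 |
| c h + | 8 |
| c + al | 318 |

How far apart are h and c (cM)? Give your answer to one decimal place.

19.3 cM

The two most frequent reciprocal classes, c + al and + h +, are the parental types, so the F1 was c + al / + h +.
The two rarest classes, + + al and c h +, are the double crossovers. Comparing them with the parentals, only the c allele has switched, so c is the middle locus and the order is al – c – h.
Crossovers in the c–h interval produce the single-crossover classes c h al and + + + (83 + 96 = 179) plus the double crossovers (14).
RF(c–h) = (179 + 14) / 1000 = 193/1000 = 0.1930 → 19.3 cM.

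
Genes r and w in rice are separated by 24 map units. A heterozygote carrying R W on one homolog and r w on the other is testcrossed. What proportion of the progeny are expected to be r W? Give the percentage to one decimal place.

A map distance of 24 map units corresponds to a recombination frequency of 0.240.
The F1 is R W / r w, so r W is a recombinant gamete class with expected frequency r/2 = 0.240/2 = 0.1200.
That is 0.1200 = 12.0% of the progeny.

12.0%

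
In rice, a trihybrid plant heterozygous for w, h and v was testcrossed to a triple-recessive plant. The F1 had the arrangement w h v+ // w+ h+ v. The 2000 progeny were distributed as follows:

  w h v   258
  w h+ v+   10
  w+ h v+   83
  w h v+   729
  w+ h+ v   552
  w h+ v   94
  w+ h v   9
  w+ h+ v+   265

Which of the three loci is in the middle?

The two rarest classes, w h+ v+ and w+ h v, are the double crossovers. Comparing them with the parentals, only the h allele has switched, so h is the middle locus and the order is v – h – w.

h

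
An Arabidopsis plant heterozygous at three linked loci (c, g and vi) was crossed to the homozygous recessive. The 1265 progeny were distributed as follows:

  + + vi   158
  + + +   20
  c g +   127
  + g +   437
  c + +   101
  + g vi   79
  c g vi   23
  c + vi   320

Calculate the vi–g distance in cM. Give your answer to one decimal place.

17.6 cM

The two most frequent reciprocal classes, + g + and c + vi, are the parental types, so the F1 was + g + / c + vi.
The two rarest classes, + + + and c g vi, are the double crossovers. Comparing them with the parentals, only the g allele has switched, so g is the middle locus and the order is c – g – vi.
Crossovers in the g–vi interval produce the single-crossover classes + g vi and c + + (79 + 101 = 180) plus the double crossovers (43).
RF(g–vi) = (180 + 43) / 1265 = 223/1265 = 0.1763 → 17.6 cM.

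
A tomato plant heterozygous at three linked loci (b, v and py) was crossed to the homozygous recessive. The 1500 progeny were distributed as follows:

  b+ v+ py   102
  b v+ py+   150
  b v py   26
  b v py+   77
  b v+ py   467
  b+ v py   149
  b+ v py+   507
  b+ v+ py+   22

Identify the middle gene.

v

The two most frequent reciprocal classes, b v+ py and b+ v py+, are the parental types, so the F1 was b v+ py / b+ v py+.
The two rarest classes, b v py and b+ v+ py+, are the double crossovers. Comparing them with the parentals, only the v allele has switched, so v is the middle locus and the order is py – v – b.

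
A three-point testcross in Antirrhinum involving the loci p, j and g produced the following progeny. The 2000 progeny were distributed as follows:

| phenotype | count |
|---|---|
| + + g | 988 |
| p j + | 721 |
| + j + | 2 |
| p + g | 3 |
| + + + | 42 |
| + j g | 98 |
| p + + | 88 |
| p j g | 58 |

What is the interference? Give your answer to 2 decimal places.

The two most frequent reciprocal classes, + + g and p j +, are the parental types, so the F1 was + + g / p j +.
The two rarest classes, p + g and + j +, are the double crossovers. Comparing them with the parentals, only the p allele has switched, so p is the middle locus and the order is j – p – g.
j–p: (186 + 5)/2000 = 0.0955; p–g: (100 + 5)/2000 = 0.0525.
Expected DCO frequency = 0.0955 × 0.0525 ≈ 0.00501; observed = 5/2000 ≈ 0.00250.
Coefficient of coincidence = 0.00250/0.00501 ≈ 0.50; interference = 1 − 0.50 = 0.50.

0.50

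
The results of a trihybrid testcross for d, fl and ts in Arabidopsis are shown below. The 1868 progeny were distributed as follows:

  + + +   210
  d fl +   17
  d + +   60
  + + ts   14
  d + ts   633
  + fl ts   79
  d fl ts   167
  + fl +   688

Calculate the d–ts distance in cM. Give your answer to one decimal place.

The two most frequent reciprocal classes, + fl + and d + ts, are the parental types, so the F1 was + fl + / d + ts.
The two rarest classes, d fl + and + + ts, are the double crossovers. Comparing them with the parentals, only the d allele has switched, so d is the middle locus and the order is fl – d – ts.
Crossovers in the d–ts interval produce the single-crossover classes + fl ts and d + + (79 + 60 = 139) plus the double crossovers (31).
RF(d–ts) = (139 + 31) / 1868 = 170/1868 = 0.0910 → 9.1 cM.

9.1 cM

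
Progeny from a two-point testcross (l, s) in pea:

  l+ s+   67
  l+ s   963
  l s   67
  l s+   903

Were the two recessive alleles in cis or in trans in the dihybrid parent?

The two most frequent classes are l+ s (963) and l s+ (903); these are the parental (non-recombinant) types.
So the F1 carried l+ s on one chromosome and l s+ on the other — the recessive alleles are on opposite chromosomes (trans / repulsion).

trans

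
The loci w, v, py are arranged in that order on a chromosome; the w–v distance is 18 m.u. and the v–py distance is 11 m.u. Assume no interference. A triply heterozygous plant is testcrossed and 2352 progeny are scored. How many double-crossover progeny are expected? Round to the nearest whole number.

47

Map distances give recombination frequencies of 0.180 and 0.110 for the two intervals.
With no interference, expected double-crossover frequency = 0.180 × 0.110 = 0.01980.
Expected number = 0.01980 × 2352 = 46.57 ≈ 47.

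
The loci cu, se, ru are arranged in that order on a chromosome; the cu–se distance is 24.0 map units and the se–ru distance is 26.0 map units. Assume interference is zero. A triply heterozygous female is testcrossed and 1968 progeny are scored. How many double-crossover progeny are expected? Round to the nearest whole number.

123

Map distances give recombination frequencies of 0.240 and 0.260 for the two intervals.
With no interference, expected double-crossover frequency = 0.240 × 0.260 = 0.06240.
Expected number = 0.06240 × 1968 = 122.80 ≈ 123.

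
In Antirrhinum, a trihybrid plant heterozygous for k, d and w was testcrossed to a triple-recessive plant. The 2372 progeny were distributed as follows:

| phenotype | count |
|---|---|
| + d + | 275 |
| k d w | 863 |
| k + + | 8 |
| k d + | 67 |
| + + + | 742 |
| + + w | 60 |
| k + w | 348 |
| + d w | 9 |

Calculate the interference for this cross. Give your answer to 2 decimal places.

0.56

The two most frequent reciprocal classes, k d w and + + +, are the parental types, so the F1 was k d w / + + +.
The two rarest classes, + d w and k + +, are the double crossovers. Comparing them with the parentals, only the k allele has switched, so k is the middle locus and the order is d – k – w.
d–k: (623 + 17)/2372 = 0.2698; k–w: (127 + 17)/2372 = 0.0607.
Expected DCO frequency = 0.2698 × 0.0607 ≈ 0.01638; observed = 17/2372 ≈ 0.00717.
Coefficient of coincidence = 0.00717/0.01638 ≈ 0.44; interference = 1 − 0.44 = 0.56.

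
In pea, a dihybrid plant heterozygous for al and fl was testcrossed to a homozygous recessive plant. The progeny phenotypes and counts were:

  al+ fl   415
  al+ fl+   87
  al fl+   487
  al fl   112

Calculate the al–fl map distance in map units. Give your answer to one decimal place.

18.1 map units

The two most frequent classes, al+ fl (415) and al fl+ (487), are the parental types, so the F1 was al+ fl / al fl+.
The recombinant classes are al+ fl+ and al fl: 87 + 112 = 199.
Recombination frequency = 199/1101 = 0.1807 ≈ 18.1%, i.e. 18.1 map units.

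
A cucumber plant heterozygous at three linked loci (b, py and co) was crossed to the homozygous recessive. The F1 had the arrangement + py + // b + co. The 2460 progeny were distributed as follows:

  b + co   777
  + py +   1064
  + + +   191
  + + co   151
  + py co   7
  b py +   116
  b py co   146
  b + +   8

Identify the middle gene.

The two rarest classes, + py co and b + +, are the double crossovers. Comparing them with the parentals, only the co allele has switched, so co is the middle locus and the order is b – co – py.

co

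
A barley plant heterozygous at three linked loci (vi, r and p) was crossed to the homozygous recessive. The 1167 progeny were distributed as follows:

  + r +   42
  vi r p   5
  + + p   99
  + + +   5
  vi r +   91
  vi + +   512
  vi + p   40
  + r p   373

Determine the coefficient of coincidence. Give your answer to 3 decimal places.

0.634

The two most frequent reciprocal classes, vi + + and + r p, are the parental types, so the F1 was vi + + / + r p.
The two rarest classes, + + + and vi r p, are the double crossovers. Comparing them with the parentals, only the vi allele has switched, so vi is the middle locus and the order is r – vi – p.
r–vi: (190 + 10)/1167 = 0.1714; vi–p: (82 + 10)/1167 = 0.0788.
Expected DCO frequency = 0.1714 × 0.0788 ≈ 0.01351; observed = 10/1167 ≈ 0.00857.
Coefficient of coincidence = 0.00857/0.01351 ≈ 0.634.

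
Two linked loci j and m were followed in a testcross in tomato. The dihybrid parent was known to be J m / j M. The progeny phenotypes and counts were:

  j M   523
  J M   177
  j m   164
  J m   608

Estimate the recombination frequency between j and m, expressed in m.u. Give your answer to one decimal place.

23.2 m.u.

The recombinant classes are J M and j m: 177 + 164 = 341.
Recombination frequency = 341/1472 = 0.2317 ≈ 23.2%, i.e. 23.2 m.u.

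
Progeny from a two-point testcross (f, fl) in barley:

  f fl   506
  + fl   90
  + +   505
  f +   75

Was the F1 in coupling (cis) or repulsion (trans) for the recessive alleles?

The two most frequent classes are + + (505) and f fl (506); these are the parental (non-recombinant) types.
So the F1 carried + + on one chromosome and f fl on the other — the recessive alleles are on the same chromosome (cis / coupling).

cis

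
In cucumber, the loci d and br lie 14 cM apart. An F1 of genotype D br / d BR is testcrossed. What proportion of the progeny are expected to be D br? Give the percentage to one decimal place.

A map distance of 14 cM corresponds to a recombination frequency of 0.140.
The F1 is D br / d BR, so D br is a parental gamete class with expected frequency (1 − r)/2 = 0.860/2 = 0.4300.
That is 0.4300 = 43.0% of the progeny.

43.0%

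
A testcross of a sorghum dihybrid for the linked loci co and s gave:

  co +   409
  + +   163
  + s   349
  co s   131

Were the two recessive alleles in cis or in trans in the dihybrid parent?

trans

The two most frequent classes are + s (349) and co + (409); these are the parental (non-recombinant) types.
So the F1 carried + s on one chromosome and co + on the other — the recessive alleles are on opposite chromosomes (trans / repulsion).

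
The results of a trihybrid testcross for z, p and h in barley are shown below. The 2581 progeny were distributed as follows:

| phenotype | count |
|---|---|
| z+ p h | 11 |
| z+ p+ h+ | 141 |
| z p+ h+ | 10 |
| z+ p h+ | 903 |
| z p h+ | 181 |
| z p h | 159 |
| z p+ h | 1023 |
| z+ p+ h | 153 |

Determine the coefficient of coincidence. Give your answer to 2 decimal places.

0.48

The two most frequent reciprocal classes, z+ p h+ and z p+ h, are the parental types, so the F1 was z+ p h+ / z p+ h.
The two rarest classes, z+ p h and z p+ h+, are the double crossovers. Comparing them with the parentals, only the h allele has switched, so h is the middle locus and the order is z – h – p.
z–h: (334 + 21)/2581 = 0.1375; h–p: (300 + 21)/2581 = 0.1244.
Expected DCO frequency = 0.1375 × 0.1244 ≈ 0.01711; observed = 21/2581 ≈ 0.00814.
Coefficient of coincidence = 0.00814/0.01711 ≈ 0.48.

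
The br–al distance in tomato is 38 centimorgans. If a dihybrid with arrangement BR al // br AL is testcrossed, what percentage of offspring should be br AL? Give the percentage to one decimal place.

A map distance of 38 centimorgans corresponds to a recombination frequency of 0.380.
The F1 is BR al / br AL, so br AL is a parental gamete class with expected frequency (1 − r)/2 = 0.620/2 = 0.3100.
That is 0.3100 = 31.0% of the progeny.

31.0%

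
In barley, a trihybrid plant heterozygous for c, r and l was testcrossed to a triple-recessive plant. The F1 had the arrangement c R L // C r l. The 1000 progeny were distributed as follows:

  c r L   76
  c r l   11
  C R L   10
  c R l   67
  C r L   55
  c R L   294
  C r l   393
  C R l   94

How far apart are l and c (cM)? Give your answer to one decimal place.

14.3 cM

The two rarest classes, C R L and c r l, are the double crossovers. Comparing them with the parentals, only the c allele has switched, so c is the middle locus and the order is l – c – r.
Crossovers in the l–c interval produce the single-crossover classes c R l and C r L (67 + 55 = 122) plus the double crossovers (21).
RF(l–c) = (122 + 21) / 1000 = 143/1000 = 0.1430 → 14.3 cM.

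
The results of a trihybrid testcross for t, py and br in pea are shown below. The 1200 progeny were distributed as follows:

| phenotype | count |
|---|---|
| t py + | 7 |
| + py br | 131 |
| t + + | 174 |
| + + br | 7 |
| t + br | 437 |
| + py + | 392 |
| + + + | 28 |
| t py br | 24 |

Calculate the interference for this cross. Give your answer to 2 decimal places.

0.20

The two most frequent reciprocal classes, t + br and + py +, are the parental types, so the F1 was t + br / + py +.
The two rarest classes, + + br and t py +, are the double crossovers. Comparing them with the parentals, only the t allele has switched, so t is the middle locus and the order is py – t – br.
py–t: (52 + 14)/1200 = 0.0550; t–br: (305 + 14)/1200 = 0.2658.
Expected DCO frequency = 0.0550 × 0.2658 ≈ 0.01462; observed = 14/1200 ≈ 0.01167.
Coefficient of coincidence = 0.01167/0.01462 ≈ 0.80; interference = 1 − 0.80 = 0.20.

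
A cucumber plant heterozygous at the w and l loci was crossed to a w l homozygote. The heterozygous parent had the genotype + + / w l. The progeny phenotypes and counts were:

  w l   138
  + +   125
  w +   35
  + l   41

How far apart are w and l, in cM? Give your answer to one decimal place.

The recombinant classes are + l and w +: 41 + 35 = 76.
Recombination frequency = 76/339 = 0.2242 ≈ 22.4%, i.e. 22.4 cM.

22.4 cM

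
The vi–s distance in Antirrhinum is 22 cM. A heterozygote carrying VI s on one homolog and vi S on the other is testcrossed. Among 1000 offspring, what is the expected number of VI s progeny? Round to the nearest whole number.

A map distance of 22 cM corresponds to a recombination frequency of 0.220.
The F1 is VI s / vi S, so VI s is a parental gamete class with expected frequency (1 − r)/2 = 0.780/2 = 0.3900.
Expected number = 0.3900 × 1000 = 390.00 ≈ 390.

390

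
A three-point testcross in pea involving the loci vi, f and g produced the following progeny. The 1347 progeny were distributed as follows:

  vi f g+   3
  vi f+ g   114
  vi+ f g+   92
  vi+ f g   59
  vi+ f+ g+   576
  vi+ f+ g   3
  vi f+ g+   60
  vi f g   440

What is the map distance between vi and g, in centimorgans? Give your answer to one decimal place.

9.3 centimorgans

The two most frequent reciprocal classes, vi+ f+ g+ and vi f g, are the parental types, so the F1 was vi+ f+ g+ / vi f g.
The two rarest classes, vi+ f+ g and vi f g+, are the double crossovers. Comparing them with the parentals, only the g allele has switched, so g is the middle locus and the order is f – g – vi.
Crossovers in the g–vi interval produce the single-crossover classes vi f+ g+ and vi+ f g (60 + 59 = 119) plus the double crossovers (6).
RF(g–vi) = (119 + 6) / 1347 = 125/1347 = 0.0928 → 9.3 centimorgans.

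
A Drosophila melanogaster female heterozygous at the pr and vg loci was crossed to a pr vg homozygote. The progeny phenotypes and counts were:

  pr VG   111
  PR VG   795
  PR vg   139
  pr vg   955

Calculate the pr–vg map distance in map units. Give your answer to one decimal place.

12.5 map units

The two most frequent classes, PR VG (795) and pr vg (955), are the parental types, so the F1 was PR VG / pr vg.
The recombinant classes are PR vg and pr VG: 139 + 111 = 250.
Recombination frequency = 250/2000 = 0.1250 ≈ 12.5%, i.e. 12.5 map units.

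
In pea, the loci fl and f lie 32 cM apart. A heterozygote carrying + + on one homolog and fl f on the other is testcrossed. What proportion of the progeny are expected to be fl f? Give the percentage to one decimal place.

A map distance of 32 cM corresponds to a recombination frequency of 0.320.
The F1 is + + / fl f, so fl f is a parental gamete class with expected frequency (1 − r)/2 = 0.680/2 = 0.3400.
That is 0.3400 = 34.0% of the progeny.

34.0%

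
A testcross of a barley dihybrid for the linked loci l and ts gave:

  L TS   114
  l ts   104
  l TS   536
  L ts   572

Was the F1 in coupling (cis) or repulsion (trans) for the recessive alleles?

The two most frequent classes are L ts (572) and l TS (536); these are the parental (non-recombinant) types.
So the F1 carried L ts on one chromosome and l TS on the other — the recessive alleles are on opposite chromosomes (trans / repulsion).

trans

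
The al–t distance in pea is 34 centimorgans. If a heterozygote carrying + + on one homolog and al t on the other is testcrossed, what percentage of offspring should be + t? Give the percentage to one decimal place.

17.0%

A map distance of 34 centimorgans corresponds to a recombination frequency of 0.340.
The F1 is + + / al t, so + t is a recombinant gamete class with expected frequency r/2 = 0.340/2 = 0.1700.
That is 0.1700 = 17.0% of the progeny.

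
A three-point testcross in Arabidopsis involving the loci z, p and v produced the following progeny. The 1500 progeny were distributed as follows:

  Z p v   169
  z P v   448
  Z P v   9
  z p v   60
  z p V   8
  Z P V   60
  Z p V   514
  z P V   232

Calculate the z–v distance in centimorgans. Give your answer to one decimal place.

The two most frequent reciprocal classes, Z p V and z P v, are the parental types, so the F1 was Z p V / z P v.
The two rarest classes, z p V and Z P v, are the double crossovers. Comparing them with the parentals, only the z allele has switched, so z is the middle locus and the order is v – z – p.
Crossovers in the v–z interval produce the single-crossover classes Z p v and z P V (169 + 232 = 401) plus the double crossovers (17).
RF(v–z) = (401 + 17) / 1500 = 418/1500 = 0.2787 → 27.9 centimorgans.

27.9 centimorgans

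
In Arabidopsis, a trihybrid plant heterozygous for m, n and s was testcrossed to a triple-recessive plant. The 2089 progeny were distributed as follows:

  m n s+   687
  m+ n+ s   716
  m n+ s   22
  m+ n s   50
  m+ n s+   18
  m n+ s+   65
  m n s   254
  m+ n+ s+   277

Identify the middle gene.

m

The two most frequent reciprocal classes, m n s+ and m+ n+ s, are the parental types, so the F1 was m n s+ / m+ n+ s.
The two rarest classes, m+ n s+ and m n+ s, are the double crossovers. Comparing them with the parentals, only the m allele has switched, so m is the middle locus and the order is s – m – n.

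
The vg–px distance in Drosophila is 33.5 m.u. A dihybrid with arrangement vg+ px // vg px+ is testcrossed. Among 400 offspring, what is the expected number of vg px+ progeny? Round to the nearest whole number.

133

A map distance of 33.5 m.u. corresponds to a recombination frequency of 0.335.
The F1 is vg+ px / vg px+, so vg px+ is a parental gamete class with expected frequency (1 − r)/2 = 0.665/2 = 0.3325.
Expected number = 0.3325 × 400 = 133.00 ≈ 133.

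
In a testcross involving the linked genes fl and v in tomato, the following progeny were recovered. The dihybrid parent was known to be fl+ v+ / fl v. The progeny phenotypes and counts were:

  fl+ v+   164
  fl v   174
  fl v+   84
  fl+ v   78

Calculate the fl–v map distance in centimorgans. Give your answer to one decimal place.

The recombinant classes are fl+ v and fl v+: 78 + 84 = 162.
Recombination frequency = 162/500 = 0.3240 ≈ 32.4%, i.e. 32.4 centimorgans.

32.4 centimorgans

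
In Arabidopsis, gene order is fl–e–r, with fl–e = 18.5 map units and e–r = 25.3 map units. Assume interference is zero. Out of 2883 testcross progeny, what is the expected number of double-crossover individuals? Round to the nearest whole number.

Map distances give recombination frequencies of 0.185 and 0.253 for the two intervals.
With no interference, expected double-crossover frequency = 0.185 × 0.253 = 0.04680.
Expected number = 0.04680 × 2883 = 134.94 ≈ 135.

135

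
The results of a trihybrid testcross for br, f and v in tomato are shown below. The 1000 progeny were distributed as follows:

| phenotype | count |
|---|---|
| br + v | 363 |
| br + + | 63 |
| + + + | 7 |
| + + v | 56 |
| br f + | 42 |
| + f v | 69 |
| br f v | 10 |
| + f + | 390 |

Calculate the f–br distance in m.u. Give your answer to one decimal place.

11.5 m.u.

The two most frequent reciprocal classes, + f + and br + v, are the parental types, so the F1 was + f + / br + v.
The two rarest classes, + + + and br f v, are the double crossovers. Comparing them with the parentals, only the f allele has switched, so f is the middle locus and the order is br – f – v.
Crossovers in the br–f interval produce the single-crossover classes br f + and + + v (42 + 56 = 98) plus the double crossovers (17).
RF(br–f) = (98 + 17) / 1000 = 115/1000 = 0.1150 → 11.5 m.u.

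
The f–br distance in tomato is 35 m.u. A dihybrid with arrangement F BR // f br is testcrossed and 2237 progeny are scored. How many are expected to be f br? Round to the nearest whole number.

727

A map distance of 35 m.u. corresponds to a recombination frequency of 0.350.
The F1 is F BR / f br, so f br is a parental gamete class with expected frequency (1 − r)/2 = 0.650/2 = 0.3250.
Expected number = 0.3250 × 2237 = 727.02 ≈ 727.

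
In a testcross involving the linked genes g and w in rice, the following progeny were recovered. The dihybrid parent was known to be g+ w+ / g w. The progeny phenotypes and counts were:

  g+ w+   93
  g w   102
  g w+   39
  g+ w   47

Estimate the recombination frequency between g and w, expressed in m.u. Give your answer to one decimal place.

The recombinant classes are g+ w and g w+: 47 + 39 = 86.
Recombination frequency = 86/281 = 0.3060 ≈ 30.6%, i.e. 30.6 m.u.

30.6 m.u.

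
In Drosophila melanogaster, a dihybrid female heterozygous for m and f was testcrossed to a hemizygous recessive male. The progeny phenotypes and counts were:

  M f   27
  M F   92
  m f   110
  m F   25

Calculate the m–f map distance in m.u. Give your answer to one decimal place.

The two most frequent classes, M F (92) and m f (110), are the parental types, so the F1 was M F / m f.
The recombinant classes are M f and m F: 27 + 25 = 52.
Recombination frequency = 52/254 = 0.2047 ≈ 20.5%, i.e. 20.5 m.u.

20.5 m.u.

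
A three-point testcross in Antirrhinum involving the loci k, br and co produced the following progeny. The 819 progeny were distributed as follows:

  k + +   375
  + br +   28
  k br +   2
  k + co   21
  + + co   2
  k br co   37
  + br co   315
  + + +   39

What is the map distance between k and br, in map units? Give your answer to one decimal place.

9.8 map units

The two most frequent reciprocal classes, + br co and k + +, are the parental types, so the F1 was + br co / k + +.
The two rarest classes, + + co and k br +, are the double crossovers. Comparing them with the parentals, only the br allele has switched, so br is the middle locus and the order is k – br – co.
Crossovers in the k–br interval produce the single-crossover classes k br co and + + + (37 + 39 = 76) plus the double crossovers (4).
RF(k–br) = (76 + 4) / 819 = 80/819 = 0.0977 → 9.8 map units.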